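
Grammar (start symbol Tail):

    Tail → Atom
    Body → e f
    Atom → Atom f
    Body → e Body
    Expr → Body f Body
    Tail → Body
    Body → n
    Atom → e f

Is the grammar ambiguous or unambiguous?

Witness: e f

Derivation 1: Tail ⇒ Atom ⇒ e f
Derivation 2: Tail ⇒ Body ⇒ e f

Two distinct leftmost derivations for the same string.

Ambiguous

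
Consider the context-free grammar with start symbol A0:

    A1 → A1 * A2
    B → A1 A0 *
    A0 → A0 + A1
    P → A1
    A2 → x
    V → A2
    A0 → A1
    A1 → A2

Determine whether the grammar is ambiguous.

(P, V, B are unreachable from A0, so their rules don't affect L(A0).) This is a standard precedence ladder (A0 over A1 over A2), with each level left-recursive on its own operator ('+' at A0, '*' at A1). That structure is LR(1), hence unambiguous.

Unambiguous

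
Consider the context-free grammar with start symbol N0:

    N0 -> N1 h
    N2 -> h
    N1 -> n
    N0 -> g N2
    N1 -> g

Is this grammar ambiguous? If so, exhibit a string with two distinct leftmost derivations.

Ambiguous

Witness: g h

Derivation 1: N0 ⇒ N1 h ⇒ g h
Derivation 2: N0 ⇒ g N2 ⇒ g h

Two distinct leftmost derivations for the same string.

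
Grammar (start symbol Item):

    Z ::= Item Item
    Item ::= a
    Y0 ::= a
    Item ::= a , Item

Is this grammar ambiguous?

Unambiguous

(Y0, Z are unreachable from Item, so their rules don't affect L(Item).) Right-recursive list with a separator: after each atom, whether the separator follows determines the rule. One parse per string.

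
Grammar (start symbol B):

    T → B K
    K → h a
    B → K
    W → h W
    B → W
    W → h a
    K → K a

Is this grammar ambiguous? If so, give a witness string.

Witness: h a

Derivation 1: B ⇒ K ⇒ h a
Derivation 2: B ⇒ W ⇒ h a

Two distinct leftmost derivations for the same string.

Ambiguous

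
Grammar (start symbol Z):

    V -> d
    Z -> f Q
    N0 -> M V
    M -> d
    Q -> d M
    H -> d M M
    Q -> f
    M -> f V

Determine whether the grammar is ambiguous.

Unambiguous

Only Z, Q, M, V are reachable from Z; ignoring the rest: Restricted to the reachable nonterminals, every rule has the form A → t or A → t B, and no two rules for the same A share a first terminal. The grammar encodes a DFA — one run per string.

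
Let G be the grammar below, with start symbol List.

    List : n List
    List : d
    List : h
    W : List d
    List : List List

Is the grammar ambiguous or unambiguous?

Witness: d d d

Derivation 1: List ⇒ List List ⇒ d List ⇒ d List List ⇒ d d List ⇒ d d d
Derivation 2: List ⇒ List List ⇒ List List List ⇒ d List List ⇒ d d List ⇒ d d d

Two distinct leftmost derivations for the same string.

Ambiguous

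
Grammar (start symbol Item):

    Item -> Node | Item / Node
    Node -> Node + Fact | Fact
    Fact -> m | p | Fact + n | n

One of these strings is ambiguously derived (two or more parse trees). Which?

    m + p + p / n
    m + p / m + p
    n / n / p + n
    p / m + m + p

m + p + p / n: 1 tree
m + p / m + p: 1 tree
n / n / p + n: 2 trees
p / m + m + p: 1 tree

n / n / p + n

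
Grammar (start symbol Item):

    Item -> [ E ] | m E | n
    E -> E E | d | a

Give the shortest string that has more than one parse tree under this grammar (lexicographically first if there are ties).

m a a a

length 1: no string has ≥2 trees
length 2: no string has ≥2 trees
length 3: no string has ≥2 trees
length 4: m a a a has 2 parse trees

Two derivations of m a a a:
  Item ⇒ m E ⇒ m E E ⇒ m E E E ⇒ m a E E ⇒ m a a E ⇒ m a a a
  Item ⇒ m E ⇒ m E E ⇒ m a E ⇒ m a E E ⇒ m a a E ⇒ m a a a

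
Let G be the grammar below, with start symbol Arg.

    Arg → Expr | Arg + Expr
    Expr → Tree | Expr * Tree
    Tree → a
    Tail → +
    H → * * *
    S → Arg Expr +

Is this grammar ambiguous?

(Tail, H, S are unreachable from Arg, so their rules don't affect L(Arg).) This is a standard precedence ladder (Arg over Expr over Tree), with each level left-recursive on its own operator ('+' at Arg, '*' at Expr). That structure is LR(1), hence unambiguous.

Unambiguous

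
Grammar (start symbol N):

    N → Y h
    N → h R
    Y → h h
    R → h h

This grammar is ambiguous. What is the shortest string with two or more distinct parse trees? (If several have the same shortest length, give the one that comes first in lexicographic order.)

length 3: h h h has 2 parse trees

Two derivations of h h h:
  N ⇒ Y h ⇒ h h h
  N ⇒ h R ⇒ h h h

h h h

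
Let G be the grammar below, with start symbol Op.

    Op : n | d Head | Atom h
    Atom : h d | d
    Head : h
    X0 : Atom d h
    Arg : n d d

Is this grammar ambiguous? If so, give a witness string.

Witness: d h

Derivation 1: Op ⇒ d Head ⇒ d h
Derivation 2: Op ⇒ Atom h ⇒ d h

Two distinct leftmost derivations for the same string.

Ambiguous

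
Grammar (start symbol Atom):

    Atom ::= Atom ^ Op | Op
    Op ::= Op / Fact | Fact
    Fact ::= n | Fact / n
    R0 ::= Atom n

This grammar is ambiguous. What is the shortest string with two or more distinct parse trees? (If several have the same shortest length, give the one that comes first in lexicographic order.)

n / n

length 1: no string has ≥2 trees
length 3: n / n has 2 parse trees

Two derivations of n / n:
  Atom ⇒ Op ⇒ Op / Fact ⇒ Fact / Fact ⇒ n / Fact ⇒ n / n
  Atom ⇒ Op ⇒ Fact ⇒ Fact / n ⇒ n / n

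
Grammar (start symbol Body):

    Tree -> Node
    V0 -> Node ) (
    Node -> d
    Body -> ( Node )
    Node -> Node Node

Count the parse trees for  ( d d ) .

1

Parse trees for ( d d ):
  [Body ( [Node [Node d] [Node d]] )]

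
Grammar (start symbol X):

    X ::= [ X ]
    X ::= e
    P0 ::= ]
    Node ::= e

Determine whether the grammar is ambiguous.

(P0, Node are unreachable from X, so their rules don't affect L(X).) Each string is a nest of matched brackets around a single atom. An opening bracket forces the recursive rule; an atom forces the base rule.

Unambiguous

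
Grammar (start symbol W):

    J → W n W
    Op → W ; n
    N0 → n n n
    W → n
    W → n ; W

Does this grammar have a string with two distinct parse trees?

Only W is reachable from W; ignoring the rest: The reachable grammar is A → atom sep A | atom. Each atom is followed by either the separator (recurse) or end-of-string (stop) — no choice point.

Unambiguous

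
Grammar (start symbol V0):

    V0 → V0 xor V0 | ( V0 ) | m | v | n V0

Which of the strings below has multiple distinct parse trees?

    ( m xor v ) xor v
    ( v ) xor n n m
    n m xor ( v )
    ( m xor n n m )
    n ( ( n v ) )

n m xor ( v )

( m xor v ) xor v: 1 tree
( v ) xor n n m: 1 tree
n m xor ( v ): 2 trees
( m xor n n m ): 1 tree
n ( ( n v ) ): 1 tree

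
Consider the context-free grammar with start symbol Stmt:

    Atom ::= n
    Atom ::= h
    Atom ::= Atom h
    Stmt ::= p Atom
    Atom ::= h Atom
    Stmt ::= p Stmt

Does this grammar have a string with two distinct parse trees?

Witness: p h h

Derivation 1: Stmt ⇒ p Atom ⇒ p Atom h ⇒ p h h
Derivation 2: Stmt ⇒ p Atom ⇒ p h Atom ⇒ p h h

Two distinct leftmost derivations for the same string.

Ambiguous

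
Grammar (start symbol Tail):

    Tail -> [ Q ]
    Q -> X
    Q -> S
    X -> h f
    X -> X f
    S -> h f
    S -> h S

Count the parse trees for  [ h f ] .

Parse trees for [ h f ]:
  [Tail [ [Q [X h f]] ]]
  [Tail [ [Q [S h f]] ]]

2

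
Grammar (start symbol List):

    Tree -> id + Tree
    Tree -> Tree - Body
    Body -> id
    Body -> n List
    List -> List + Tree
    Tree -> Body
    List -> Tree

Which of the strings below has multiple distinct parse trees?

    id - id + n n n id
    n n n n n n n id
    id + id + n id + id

id + id + n id + id

id - id + n n n id: 1 tree
n n n n n n n id: 1 tree
id + id + n id + id: 12 trees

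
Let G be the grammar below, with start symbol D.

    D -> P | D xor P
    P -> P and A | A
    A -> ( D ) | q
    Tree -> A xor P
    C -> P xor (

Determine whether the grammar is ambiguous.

Unambiguous

(Tree, C are unreachable from D, so their rules don't affect L(D).) This is a standard precedence ladder (D over P over A), with each level left-recursive on its own operator ('xor' at D, 'and' at P). That structure is LR(1), hence unambiguous.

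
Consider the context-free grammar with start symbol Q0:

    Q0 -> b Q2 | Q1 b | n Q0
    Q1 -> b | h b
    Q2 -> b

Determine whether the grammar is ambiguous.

Witness: b b

Derivation 1: Q0 ⇒ b Q2 ⇒ b b
Derivation 2: Q0 ⇒ Q1 b ⇒ b b

Two distinct leftmost derivations for the same string.

Ambiguous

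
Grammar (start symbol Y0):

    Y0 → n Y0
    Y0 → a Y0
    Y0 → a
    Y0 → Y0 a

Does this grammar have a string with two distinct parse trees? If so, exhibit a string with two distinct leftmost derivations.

Ambiguous

Witness: a a

Derivation 1: Y0 ⇒ a Y0 ⇒ a a
Derivation 2: Y0 ⇒ Y0 a ⇒ a a

Two distinct leftmost derivations for the same string.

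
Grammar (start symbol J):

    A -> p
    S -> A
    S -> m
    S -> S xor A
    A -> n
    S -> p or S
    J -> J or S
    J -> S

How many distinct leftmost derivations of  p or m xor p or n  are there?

Parse trees for p or m xor p or n:
  [J [J [J [S [A p]]] or [S [S m] xor [A p]]] or [S [A n]]]
  [J [J [S [S p or [S m]] xor [A p]]] or [S [A n]]]
  [J [J [S p or [S [S m] xor [A p]]]] or [S [A n]]]

3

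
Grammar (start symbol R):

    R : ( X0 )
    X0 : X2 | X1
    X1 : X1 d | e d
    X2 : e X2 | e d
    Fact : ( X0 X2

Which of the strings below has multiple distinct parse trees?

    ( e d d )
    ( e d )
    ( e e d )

( e d d ): 1 tree
( e d ): 2 trees
( e e d ): 1 tree

( e d )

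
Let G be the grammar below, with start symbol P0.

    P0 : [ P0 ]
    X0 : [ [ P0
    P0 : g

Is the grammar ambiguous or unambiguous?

Unambiguous

Only P0 is reachable from P0; ignoring the rest: Each string is a nest of matched brackets around a single atom. An opening bracket forces the recursive rule; an atom forces the base rule.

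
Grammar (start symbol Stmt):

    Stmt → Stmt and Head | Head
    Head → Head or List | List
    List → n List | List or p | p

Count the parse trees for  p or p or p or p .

Parse trees for p or p or p or p:
  [Stmt [Head [Head [List p]] or [List [List [List p] or p] or p]]]
  [Stmt [Head [Head [Head [List p]] or [List p]] or [List [List p] or p]]]
  [Stmt [Head [Head [List [List p] or p]] or [List [List p] or p]]]
  [Stmt [Head [Head [Head [List p]] or [List [List p] or p]] or [List p]]]
  [Stmt [Head [Head [Head [Head [List p]] or [List p]] or [List p]] or [List p]]]
  [Stmt [Head [Head [Head [List [List p] or p]] or [List p]] or [List p]]]
  [Stmt [Head [Head [List [List [List p] or p] or p]] or [List p]]]
  [Stmt [Head [List [List [List [List p] or p] or p] or p]]]

8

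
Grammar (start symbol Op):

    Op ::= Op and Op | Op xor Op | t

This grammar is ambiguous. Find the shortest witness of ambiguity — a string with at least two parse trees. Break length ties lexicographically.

length 1: no string has ≥2 trees
length 3: no string has ≥2 trees
length 5: t and t and t has 2 parse trees

Two derivations of t and t and t:
  Op ⇒ Op and Op ⇒ Op and Op and Op ⇒ t and Op and Op ⇒ t and t and Op ⇒ t and t and t
  Op ⇒ Op and Op ⇒ t and Op ⇒ t and Op and Op ⇒ t and t and Op ⇒ t and t and t

t and t and t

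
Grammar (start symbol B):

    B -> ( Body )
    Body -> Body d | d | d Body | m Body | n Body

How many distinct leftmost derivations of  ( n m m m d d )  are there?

Parse trees for ( n m m m d d ):
  [B ( [Body [Body n [Body m [Body m [Body m [Body d]]]]] d] )]
  [B ( [Body n [Body [Body m [Body m [Body m [Body d]]]] d]] )]
  [B ( [Body n [Body m [Body [Body m [Body m [Body d]]] d]]] )]
  [B ( [Body n [Body m [Body m [Body [Body m [Body d]] d]]]] )]
  [B ( [Body n [Body m [Body m [Body m [Body [Body d] d]]]]] )]
  [B ( [Body n [Body m [Body m [Body m [Body d [Body d]]]]]] )]

6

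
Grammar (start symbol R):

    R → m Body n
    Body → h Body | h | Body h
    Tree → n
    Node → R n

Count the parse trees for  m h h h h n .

Parse trees for m h h h h n:
  [R m [Body h [Body h [Body h [Body h]]]] n]
  [R m [Body h [Body h [Body [Body h] h]]] n]
  [R m [Body h [Body [Body h [Body h]] h]] n]
  [R m [Body h [Body [Body [Body h] h] h]] n]
  [R m [Body [Body h [Body h [Body h]]] h] n]
  [R m [Body [Body h [Body [Body h] h]] h] n]
  [R m [Body [Body [Body h [Body h]] h] h] n]
  [R m [Body [Body [Body [Body h] h] h] h] n]

8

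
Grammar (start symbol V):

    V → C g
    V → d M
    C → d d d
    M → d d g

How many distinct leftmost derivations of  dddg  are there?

Parse trees for dddg:
  [V [C d d d] g]
  [V d [M d d g]]

2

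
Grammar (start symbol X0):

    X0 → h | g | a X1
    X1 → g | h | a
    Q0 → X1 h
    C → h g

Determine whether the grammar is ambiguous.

Unambiguous

Only X0, X1 are reachable from X0; ignoring the rest: Restricted to the reachable nonterminals, every rule has the form A → t or A → t B, and no two rules for the same A share a first terminal. The grammar encodes a DFA — one run per string.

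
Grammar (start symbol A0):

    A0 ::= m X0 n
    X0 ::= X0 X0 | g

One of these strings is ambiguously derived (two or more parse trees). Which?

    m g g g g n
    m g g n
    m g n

m g g g g n: 5 trees
m g g n: 1 tree
m g n: 1 tree

m g g g g n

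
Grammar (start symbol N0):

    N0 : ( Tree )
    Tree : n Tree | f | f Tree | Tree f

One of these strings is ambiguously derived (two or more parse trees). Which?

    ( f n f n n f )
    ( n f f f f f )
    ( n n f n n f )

( f n f n n f ): 1 tree
( n f f f f f ): 31 trees
( n n f n n f ): 1 tree

( n f f f f f )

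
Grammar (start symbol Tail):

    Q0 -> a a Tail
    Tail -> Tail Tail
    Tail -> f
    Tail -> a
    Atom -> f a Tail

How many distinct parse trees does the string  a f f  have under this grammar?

Parse trees for a f f:
  [Tail [Tail a] [Tail [Tail f] [Tail f]]]
  [Tail [Tail [Tail a] [Tail f]] [Tail f]]

2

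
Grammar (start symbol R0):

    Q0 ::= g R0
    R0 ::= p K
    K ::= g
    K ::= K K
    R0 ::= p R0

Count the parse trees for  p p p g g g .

2

Parse trees for p p p g g g:
  [R0 p [R0 p [R0 p [K [K g] [K [K g] [K g]]]]]]
  [R0 p [R0 p [R0 p [K [K [K g] [K g]] [K g]]]]]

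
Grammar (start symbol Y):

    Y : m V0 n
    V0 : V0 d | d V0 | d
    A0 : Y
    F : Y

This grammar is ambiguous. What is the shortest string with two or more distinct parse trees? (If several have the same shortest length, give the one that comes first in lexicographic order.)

length 3: no string has ≥2 trees
length 4: m d d n has 2 parse trees

Two derivations of m d d n:
  Y ⇒ m V0 n ⇒ m V0 d n ⇒ m d d n
  Y ⇒ m V0 n ⇒ m d V0 n ⇒ m d d n

m d d n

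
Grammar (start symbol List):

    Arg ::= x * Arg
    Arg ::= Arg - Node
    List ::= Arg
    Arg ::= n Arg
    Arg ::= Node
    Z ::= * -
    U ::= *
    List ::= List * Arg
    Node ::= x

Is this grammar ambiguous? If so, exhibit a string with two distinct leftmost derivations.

Ambiguous

Witness: x * x

Derivation 1: List ⇒ Arg ⇒ x * Arg ⇒ x * Node ⇒ x * x
Derivation 2: List ⇒ List * Arg ⇒ Arg * Arg ⇒ Node * Arg ⇒ x * Arg ⇒ x * Node ⇒ x * x

Two distinct leftmost derivations for the same string.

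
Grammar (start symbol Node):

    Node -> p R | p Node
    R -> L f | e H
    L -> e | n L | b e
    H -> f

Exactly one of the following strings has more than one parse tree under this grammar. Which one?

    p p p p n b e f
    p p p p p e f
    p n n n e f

p p p p n b e f: 1 tree
p p p p p e f: 2 trees
p n n n e f: 1 tree

p p p p p e f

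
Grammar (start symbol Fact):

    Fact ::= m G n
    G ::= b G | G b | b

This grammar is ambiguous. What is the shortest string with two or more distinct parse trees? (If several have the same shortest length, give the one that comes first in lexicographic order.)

length 3: no string has ≥2 trees
length 4: m b b n has 2 parse trees

Two derivations of m b b n:
  Fact ⇒ m G n ⇒ m b G n ⇒ m b b n
  Fact ⇒ m G n ⇒ m G b n ⇒ m b b n

m b b n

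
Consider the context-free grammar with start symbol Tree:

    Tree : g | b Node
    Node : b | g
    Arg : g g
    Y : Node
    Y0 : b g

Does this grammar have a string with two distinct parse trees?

Unambiguous

(Arg, Y, Y0 are unreachable from Tree, so their rules don't affect L(Tree).) Restricted to the reachable nonterminals, every rule has the form A → t or A → t B, and no two rules for the same A share a first terminal. The grammar encodes a DFA — one run per string.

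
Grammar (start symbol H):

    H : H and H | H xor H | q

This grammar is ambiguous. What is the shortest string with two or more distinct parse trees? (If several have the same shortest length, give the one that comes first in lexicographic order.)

q and q and q

length 1: no string has ≥2 trees
length 3: no string has ≥2 trees
length 5: q and q and q has 2 parse trees

Two derivations of q and q and q:
  H ⇒ H and H ⇒ H and H and H ⇒ q and H and H ⇒ q and q and H ⇒ q and q and q
  H ⇒ H and H ⇒ q and H ⇒ q and H and H ⇒ q and q and H ⇒ q and q and q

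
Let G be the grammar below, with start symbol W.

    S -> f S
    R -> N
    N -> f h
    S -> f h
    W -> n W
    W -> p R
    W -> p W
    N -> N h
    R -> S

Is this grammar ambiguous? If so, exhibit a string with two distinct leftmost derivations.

Witness: p f h

Derivation 1: W ⇒ p R ⇒ p N ⇒ p f h
Derivation 2: W ⇒ p R ⇒ p S ⇒ p f h

Two distinct leftmost derivations for the same string.

Ambiguous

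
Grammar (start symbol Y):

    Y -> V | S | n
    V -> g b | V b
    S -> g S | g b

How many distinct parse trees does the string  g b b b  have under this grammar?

Parse trees for g b b b:
  [Y [V [V [V g b] b] b]]

1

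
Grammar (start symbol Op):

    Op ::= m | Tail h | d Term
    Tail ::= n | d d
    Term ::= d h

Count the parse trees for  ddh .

Parse trees for ddh:
  [Op [Tail d d] h]
  [Op d [Term d h]]

2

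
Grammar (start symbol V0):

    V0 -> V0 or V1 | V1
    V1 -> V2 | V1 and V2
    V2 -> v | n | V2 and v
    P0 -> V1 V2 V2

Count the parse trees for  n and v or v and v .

Parse trees for n and v or v and v:
  [V0 [V0 [V1 [V2 [V2 n] and v]]] or [V1 [V2 [V2 v] and v]]]
  [V0 [V0 [V1 [V2 [V2 n] and v]]] or [V1 [V1 [V2 v]] and [V2 v]]]
  [V0 [V0 [V1 [V1 [V2 n]] and [V2 v]]] or [V1 [V2 [V2 v] and v]]]
  [V0 [V0 [V1 [V1 [V2 n]] and [V2 v]]] or [V1 [V1 [V2 v]] and [V2 v]]]

4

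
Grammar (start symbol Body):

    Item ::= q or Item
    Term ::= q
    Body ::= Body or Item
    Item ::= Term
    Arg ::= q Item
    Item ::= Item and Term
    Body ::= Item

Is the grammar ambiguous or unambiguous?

Witness: q or q

Derivation 1: Body ⇒ Body or Item ⇒ Item or Item ⇒ Term or Item ⇒ q or Item ⇒ q or Term ⇒ q or q
Derivation 2: Body ⇒ Item ⇒ q or Item ⇒ q or Term ⇒ q or q

Two distinct leftmost derivations for the same string.

Ambiguous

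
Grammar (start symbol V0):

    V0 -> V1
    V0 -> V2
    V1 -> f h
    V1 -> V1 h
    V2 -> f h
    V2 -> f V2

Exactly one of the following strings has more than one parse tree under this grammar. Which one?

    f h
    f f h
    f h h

f h

f h: 2 trees
f f h: 1 tree
f h h: 1 tree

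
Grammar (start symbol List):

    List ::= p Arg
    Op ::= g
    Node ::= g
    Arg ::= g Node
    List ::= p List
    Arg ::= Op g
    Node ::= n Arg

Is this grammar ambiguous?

Witness: p g g

Derivation 1: List ⇒ p Arg ⇒ p g Node ⇒ p g g
Derivation 2: List ⇒ p Arg ⇒ p Op g ⇒ p g g

Two distinct leftmost derivations for the same string.

Ambiguous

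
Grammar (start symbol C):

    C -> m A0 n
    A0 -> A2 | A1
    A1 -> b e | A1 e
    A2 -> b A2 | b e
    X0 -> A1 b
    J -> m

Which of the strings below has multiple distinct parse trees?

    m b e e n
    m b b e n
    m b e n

m b e n

m b e e n: 1 tree
m b b e n: 1 tree
m b e n: 2 trees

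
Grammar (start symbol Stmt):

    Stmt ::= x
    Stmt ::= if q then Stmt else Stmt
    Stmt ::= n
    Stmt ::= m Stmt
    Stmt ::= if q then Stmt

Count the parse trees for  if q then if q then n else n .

Parse trees for if q then if q then n else n:
  [Stmt if q then [Stmt if q then [Stmt n]] else [Stmt n]]
  [Stmt if q then [Stmt if q then [Stmt n] else [Stmt n]]]

2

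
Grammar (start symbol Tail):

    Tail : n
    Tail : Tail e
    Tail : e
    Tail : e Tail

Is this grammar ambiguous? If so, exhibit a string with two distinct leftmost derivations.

Ambiguous

Witness: e e

Derivation 1: Tail ⇒ Tail e ⇒ e e
Derivation 2: Tail ⇒ e Tail ⇒ e e

Two distinct leftmost derivations for the same string.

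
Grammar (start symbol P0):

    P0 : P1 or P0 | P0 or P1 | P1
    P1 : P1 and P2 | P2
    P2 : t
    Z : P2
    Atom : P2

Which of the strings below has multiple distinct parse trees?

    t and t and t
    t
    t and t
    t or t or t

t or t or t

t and t and t: 1 tree
t: 1 tree
t and t: 1 tree
t or t or t: 4 trees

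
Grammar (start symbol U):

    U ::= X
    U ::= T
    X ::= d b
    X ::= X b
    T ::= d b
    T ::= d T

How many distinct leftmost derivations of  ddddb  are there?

1

Parse trees for ddddb:
  [U [T d [T d [T d [T d b]]]]]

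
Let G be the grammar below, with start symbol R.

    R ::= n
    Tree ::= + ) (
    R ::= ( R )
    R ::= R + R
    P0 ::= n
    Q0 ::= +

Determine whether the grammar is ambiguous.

Witness: n + n + n

Derivation 1: R ⇒ R + R ⇒ n + R ⇒ n + R + R ⇒ n + n + R ⇒ n + n + n
Derivation 2: R ⇒ R + R ⇒ R + R + R ⇒ n + R + R ⇒ n + n + R ⇒ n + n + n

Two distinct leftmost derivations for the same string.

Ambiguous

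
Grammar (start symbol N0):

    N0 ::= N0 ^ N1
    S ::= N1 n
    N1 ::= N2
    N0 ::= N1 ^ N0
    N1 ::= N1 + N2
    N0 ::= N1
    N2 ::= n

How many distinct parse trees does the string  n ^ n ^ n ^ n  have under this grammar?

Parse trees for n ^ n ^ n ^ n:
  [N0 [N0 [N0 [N0 [N1 [N2 n]]] ^ [N1 [N2 n]]] ^ [N1 [N2 n]]] ^ [N1 [N2 n]]]
  [N0 [N0 [N0 [N1 [N2 n]] ^ [N0 [N1 [N2 n]]]] ^ [N1 [N2 n]]] ^ [N1 [N2 n]]]
  [N0 [N0 [N1 [N2 n]] ^ [N0 [N0 [N1 [N2 n]]] ^ [N1 [N2 n]]]] ^ [N1 [N2 n]]]
  [N0 [N0 [N1 [N2 n]] ^ [N0 [N1 [N2 n]] ^ [N0 [N1 [N2 n]]]]] ^ [N1 [N2 n]]]
  [N0 [N1 [N2 n]] ^ [N0 [N0 [N0 [N1 [N2 n]]] ^ [N1 [N2 n]]] ^ [N1 [N2 n]]]]
  [N0 [N1 [N2 n]] ^ [N0 [N0 [N1 [N2 n]] ^ [N0 [N1 [N2 n]]]] ^ [N1 [N2 n]]]]
  [N0 [N1 [N2 n]] ^ [N0 [N1 [N2 n]] ^ [N0 [N0 [N1 [N2 n]]] ^ [N1 [N2 n]]]]]
  [N0 [N1 [N2 n]] ^ [N0 [N1 [N2 n]] ^ [N0 [N1 [N2 n]] ^ [N0 [N1 [N2 n]]]]]]

8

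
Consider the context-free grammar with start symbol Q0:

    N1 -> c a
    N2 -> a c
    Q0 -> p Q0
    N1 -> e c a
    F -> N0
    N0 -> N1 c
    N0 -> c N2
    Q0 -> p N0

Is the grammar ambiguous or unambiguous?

Witness: p c a c

Derivation 1: Q0 ⇒ p N0 ⇒ p N1 c ⇒ p c a c
Derivation 2: Q0 ⇒ p N0 ⇒ p c N2 ⇒ p c a c

Two distinct leftmost derivations for the same string.

Ambiguous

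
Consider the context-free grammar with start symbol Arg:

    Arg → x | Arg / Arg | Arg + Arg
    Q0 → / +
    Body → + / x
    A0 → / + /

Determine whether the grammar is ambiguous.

Ambiguous

Witness: x + x + x

Derivation 1: Arg ⇒ Arg + Arg ⇒ x + Arg ⇒ x + Arg + Arg ⇒ x + x + Arg ⇒ x + x + x
Derivation 2: Arg ⇒ Arg + Arg ⇒ Arg + Arg + Arg ⇒ x + Arg + Arg ⇒ x + x + Arg ⇒ x + x + x

Two distinct leftmost derivations for the same string.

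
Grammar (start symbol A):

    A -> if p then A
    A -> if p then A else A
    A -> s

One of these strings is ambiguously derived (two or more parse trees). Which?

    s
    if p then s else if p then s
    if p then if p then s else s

if p then if p then s else s

s: 1 tree
if p then s else if p then s: 1 tree
if p then if p then s else s: 2 trees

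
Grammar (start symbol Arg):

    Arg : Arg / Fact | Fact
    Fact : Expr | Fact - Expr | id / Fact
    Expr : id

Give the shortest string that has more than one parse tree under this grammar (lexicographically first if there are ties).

id / id

length 1: no string has ≥2 trees
length 3: id / id has 2 parse trees

Two derivations of id / id:
  Arg ⇒ Arg / Fact ⇒ Fact / Fact ⇒ Expr / Fact ⇒ id / Fact ⇒ id / Expr ⇒ id / id
  Arg ⇒ Fact ⇒ id / Fact ⇒ id / Expr ⇒ id / id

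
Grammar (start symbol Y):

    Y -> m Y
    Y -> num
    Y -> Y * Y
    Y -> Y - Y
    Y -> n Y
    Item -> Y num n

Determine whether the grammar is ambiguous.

Witness: m num * num

Derivation 1: Y ⇒ m Y ⇒ m Y * Y ⇒ m num * Y ⇒ m num * num
Derivation 2: Y ⇒ Y * Y ⇒ m Y * Y ⇒ m num * Y ⇒ m num * num

Two distinct leftmost derivations for the same string.

Ambiguous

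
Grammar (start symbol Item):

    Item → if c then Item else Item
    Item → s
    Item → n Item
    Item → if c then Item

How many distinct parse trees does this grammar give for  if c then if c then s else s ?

Parse trees for if c then if c then s else s:
  [Item if c then [Item if c then [Item s]] else [Item s]]
  [Item if c then [Item if c then [Item s] else [Item s]]]

2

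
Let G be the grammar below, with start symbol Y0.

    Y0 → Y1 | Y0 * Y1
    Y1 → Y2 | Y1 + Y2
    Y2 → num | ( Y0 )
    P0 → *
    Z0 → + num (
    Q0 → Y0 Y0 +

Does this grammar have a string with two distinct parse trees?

Unambiguous

(P0, Z0, Q0 are unreachable from Y0, so their rules don't affect L(Y0).) The grammar is stratified — Y0 handles '*' (left-recursive), Y1 handles '+', Y2 atoms. Each operator has a fixed associativity and precedence level, so every string has one parse.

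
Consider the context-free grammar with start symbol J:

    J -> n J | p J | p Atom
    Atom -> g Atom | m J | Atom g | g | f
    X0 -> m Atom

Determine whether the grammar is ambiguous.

Witness: p g g

Derivation 1: J ⇒ p Atom ⇒ p g Atom ⇒ p g g
Derivation 2: J ⇒ p Atom ⇒ p Atom g ⇒ p g g

Two distinct leftmost derivations for the same string.

Ambiguous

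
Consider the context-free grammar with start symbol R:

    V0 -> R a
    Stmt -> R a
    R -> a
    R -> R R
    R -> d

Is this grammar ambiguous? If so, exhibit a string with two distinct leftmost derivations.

Witness: a a a

Derivation 1: R ⇒ R R ⇒ a R ⇒ a R R ⇒ a a R ⇒ a a a
Derivation 2: R ⇒ R R ⇒ R R R ⇒ a R R ⇒ a a R ⇒ a a a

Two distinct leftmost derivations for the same string.

Ambiguous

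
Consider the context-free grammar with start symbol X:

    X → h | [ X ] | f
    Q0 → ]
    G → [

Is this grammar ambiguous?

Unambiguous

Only X is reachable from X; ignoring the rest: L(X) is { openⁿ atom closeⁿ : n ≥ 0 }. The bracket depth fixes n, and the derivation is forced at every step.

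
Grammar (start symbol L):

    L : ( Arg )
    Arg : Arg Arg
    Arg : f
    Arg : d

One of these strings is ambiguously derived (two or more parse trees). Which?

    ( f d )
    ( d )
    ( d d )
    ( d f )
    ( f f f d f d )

( f d ): 1 tree
( d ): 1 tree
( d d ): 1 tree
( d f ): 1 tree
( f f f d f d ): 42 trees

( f f f d f d )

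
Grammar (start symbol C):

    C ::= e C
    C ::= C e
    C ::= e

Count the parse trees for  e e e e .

8

Parse trees for e e e e:
  [C e [C e [C e [C e]]]]
  [C e [C e [C [C e] e]]]
  [C e [C [C e [C e]] e]]
  [C e [C [C [C e] e] e]]
  [C [C e [C e [C e]]] e]
  [C [C e [C [C e] e]] e]
  [C [C [C e [C e]] e] e]
  [C [C [C [C e] e] e] e]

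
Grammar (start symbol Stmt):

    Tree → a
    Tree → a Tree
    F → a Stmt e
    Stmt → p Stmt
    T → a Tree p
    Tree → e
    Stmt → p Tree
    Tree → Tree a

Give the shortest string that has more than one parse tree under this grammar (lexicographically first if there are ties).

length 2: no string has ≥2 trees
length 3: p a a has 2 parse trees

Two derivations of p a a:
  Stmt ⇒ p Tree ⇒ p a Tree ⇒ p a a
  Stmt ⇒ p Tree ⇒ p Tree a ⇒ p a a

p a a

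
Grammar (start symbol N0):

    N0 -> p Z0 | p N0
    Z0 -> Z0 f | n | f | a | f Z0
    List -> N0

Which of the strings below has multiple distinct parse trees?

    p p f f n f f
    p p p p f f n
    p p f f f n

p p f f n f f: 6 trees
p p p p f f n: 1 tree
p p f f f n: 1 tree

p p f f n f f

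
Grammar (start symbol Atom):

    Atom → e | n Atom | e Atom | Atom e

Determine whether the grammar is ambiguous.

Ambiguous

Witness: e e

Derivation 1: Atom ⇒ e Atom ⇒ e e
Derivation 2: Atom ⇒ Atom e ⇒ e e

Two distinct leftmost derivations for the same string.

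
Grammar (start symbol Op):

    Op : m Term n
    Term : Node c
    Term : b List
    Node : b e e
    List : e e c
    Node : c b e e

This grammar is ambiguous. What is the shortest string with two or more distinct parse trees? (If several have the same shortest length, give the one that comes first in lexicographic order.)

m b e e c n

length 6: m b e e c n has 2 parse trees

Two derivations of m b e e c n:
  Op ⇒ m Term n ⇒ m Node c n ⇒ m b e e c n
  Op ⇒ m Term n ⇒ m b List n ⇒ m b e e c n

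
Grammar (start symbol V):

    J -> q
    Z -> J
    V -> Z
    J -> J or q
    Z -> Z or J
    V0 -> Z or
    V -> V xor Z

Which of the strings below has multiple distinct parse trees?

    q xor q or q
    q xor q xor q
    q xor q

q xor q or q: 2 trees
q xor q xor q: 1 tree
q xor q: 1 tree

q xor q or q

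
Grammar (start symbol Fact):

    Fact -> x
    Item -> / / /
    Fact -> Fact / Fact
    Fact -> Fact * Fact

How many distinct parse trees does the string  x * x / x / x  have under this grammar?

Parse trees for x * x / x / x:
  [Fact [Fact [Fact x] * [Fact x]] / [Fact [Fact x] / [Fact x]]]
  [Fact [Fact [Fact [Fact x] * [Fact x]] / [Fact x]] / [Fact x]]
  [Fact [Fact [Fact x] * [Fact [Fact x] / [Fact x]]] / [Fact x]]
  [Fact [Fact x] * [Fact [Fact x] / [Fact [Fact x] / [Fact x]]]]
  [Fact [Fact x] * [Fact [Fact [Fact x] / [Fact x]] / [Fact x]]]

5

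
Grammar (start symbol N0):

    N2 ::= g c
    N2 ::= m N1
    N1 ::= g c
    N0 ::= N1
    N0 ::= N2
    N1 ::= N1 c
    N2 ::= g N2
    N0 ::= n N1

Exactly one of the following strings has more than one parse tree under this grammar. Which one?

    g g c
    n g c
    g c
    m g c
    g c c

g g c: 1 tree
n g c: 1 tree
g c: 2 trees
m g c: 1 tree
g c c: 1 tree

g c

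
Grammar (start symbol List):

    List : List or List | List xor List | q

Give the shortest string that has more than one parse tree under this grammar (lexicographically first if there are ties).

q or q or q

length 1: no string has ≥2 trees
length 3: no string has ≥2 trees
length 5: q or q or q has 2 parse trees

Two derivations of q or q or q:
  List ⇒ List or List ⇒ List or List or List ⇒ q or List or List ⇒ q or q or List ⇒ q or q or q
  List ⇒ List or List ⇒ q or List ⇒ q or List or List ⇒ q or q or List ⇒ q or q or q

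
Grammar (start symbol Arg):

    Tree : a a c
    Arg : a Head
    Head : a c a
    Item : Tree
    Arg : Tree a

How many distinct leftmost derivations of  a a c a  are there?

2

Parse trees for a a c a:
  [Arg a [Head a c a]]
  [Arg [Tree a a c] a]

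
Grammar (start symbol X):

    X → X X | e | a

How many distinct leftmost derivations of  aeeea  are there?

Parse trees for aeeea (showing first 6 of 14):
  [X [X a] [X [X e] [X [X e] [X [X e] [X a]]]]]
  [X [X a] [X [X e] [X [X [X e] [X e]] [X a]]]]
  [X [X a] [X [X [X e] [X e]] [X [X e] [X a]]]]
  [X [X a] [X [X [X e] [X [X e] [X e]]] [X a]]]
  [X [X a] [X [X [X [X e] [X e]] [X e]] [X a]]]
  [X [X [X a] [X e]] [X [X e] [X [X e] [X a]]]]

14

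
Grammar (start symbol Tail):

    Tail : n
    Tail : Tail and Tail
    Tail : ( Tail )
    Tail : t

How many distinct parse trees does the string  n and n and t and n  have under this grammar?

5

Parse trees for n and n and t and n:
  [Tail [Tail n] and [Tail [Tail n] and [Tail [Tail t] and [Tail n]]]]
  [Tail [Tail n] and [Tail [Tail [Tail n] and [Tail t]] and [Tail n]]]
  [Tail [Tail [Tail n] and [Tail n]] and [Tail [Tail t] and [Tail n]]]
  [Tail [Tail [Tail n] and [Tail [Tail n] and [Tail t]]] and [Tail n]]
  [Tail [Tail [Tail [Tail n] and [Tail n]] and [Tail t]] and [Tail n]]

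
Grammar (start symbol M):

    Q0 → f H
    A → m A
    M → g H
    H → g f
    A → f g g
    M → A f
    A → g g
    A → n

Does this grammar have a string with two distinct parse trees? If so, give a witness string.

Ambiguous

Witness: g g f

Derivation 1: M ⇒ g H ⇒ g g f
Derivation 2: M ⇒ A f ⇒ g g f

Two distinct leftmost derivations for the same string.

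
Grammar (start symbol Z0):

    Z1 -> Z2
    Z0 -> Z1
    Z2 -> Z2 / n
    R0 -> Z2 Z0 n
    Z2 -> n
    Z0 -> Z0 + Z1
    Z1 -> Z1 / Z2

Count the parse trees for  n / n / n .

4

Parse trees for n / n / n:
  [Z0 [Z1 [Z2 [Z2 [Z2 n] / n] / n]]]
  [Z0 [Z1 [Z1 [Z2 n]] / [Z2 [Z2 n] / n]]]
  [Z0 [Z1 [Z1 [Z2 [Z2 n] / n]] / [Z2 n]]]
  [Z0 [Z1 [Z1 [Z1 [Z2 n]] / [Z2 n]] / [Z2 n]]]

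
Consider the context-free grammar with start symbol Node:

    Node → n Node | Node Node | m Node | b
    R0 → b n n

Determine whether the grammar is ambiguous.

Ambiguous

Witness: b b b

Derivation 1: Node ⇒ Node Node ⇒ Node Node Node ⇒ b Node Node ⇒ b b Node ⇒ b b b
Derivation 2: Node ⇒ Node Node ⇒ b Node ⇒ b Node Node ⇒ b b Node ⇒ b b b

Two distinct leftmost derivations for the same string.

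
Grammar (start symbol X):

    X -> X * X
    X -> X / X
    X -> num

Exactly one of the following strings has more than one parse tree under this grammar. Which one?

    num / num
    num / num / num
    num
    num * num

num / num: 1 tree
num / num / num: 2 trees
num: 1 tree
num * num: 1 tree

num / num / num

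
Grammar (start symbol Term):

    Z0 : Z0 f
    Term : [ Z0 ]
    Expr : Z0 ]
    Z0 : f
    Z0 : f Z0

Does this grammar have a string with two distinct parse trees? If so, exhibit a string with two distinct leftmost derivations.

Witness: [ f f ]

Derivation 1: Term ⇒ [ Z0 ] ⇒ [ Z0 f ] ⇒ [ f f ]
Derivation 2: Term ⇒ [ Z0 ] ⇒ [ f Z0 ] ⇒ [ f f ]

Two distinct leftmost derivations for the same string.

Ambiguous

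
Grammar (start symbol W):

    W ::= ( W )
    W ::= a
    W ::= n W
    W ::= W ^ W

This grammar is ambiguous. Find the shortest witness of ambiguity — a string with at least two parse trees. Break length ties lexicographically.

length 1: no string has ≥2 trees
length 2: no string has ≥2 trees
length 3: no string has ≥2 trees
length 4: n a ^ a has 2 parse trees

Two derivations of n a ^ a:
  W ⇒ n W ⇒ n W ^ W ⇒ n a ^ W ⇒ n a ^ a
  W ⇒ W ^ W ⇒ n W ^ W ⇒ n a ^ W ⇒ n a ^ a

n a ^ a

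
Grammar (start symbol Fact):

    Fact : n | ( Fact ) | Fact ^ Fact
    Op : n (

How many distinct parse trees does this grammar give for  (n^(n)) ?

Parse trees for (n^(n)):
  [Fact ( [Fact [Fact n] ^ [Fact ( [Fact n] )]] )]

1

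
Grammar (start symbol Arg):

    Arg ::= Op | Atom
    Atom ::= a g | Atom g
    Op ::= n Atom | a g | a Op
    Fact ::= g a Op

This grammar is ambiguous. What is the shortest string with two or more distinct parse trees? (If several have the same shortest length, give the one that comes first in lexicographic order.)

a g

length 2: a g has 2 parse trees

Two derivations of a g:
  Arg ⇒ Op ⇒ a g
  Arg ⇒ Atom ⇒ a g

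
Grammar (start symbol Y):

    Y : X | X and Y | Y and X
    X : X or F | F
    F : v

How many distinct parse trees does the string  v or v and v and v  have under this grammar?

Parse trees for v or v and v and v:
  [Y [X [X [F v]] or [F v]] and [Y [X [F v]] and [Y [X [F v]]]]]
  [Y [X [X [F v]] or [F v]] and [Y [Y [X [F v]]] and [X [F v]]]]
  [Y [Y [X [X [F v]] or [F v]] and [Y [X [F v]]]] and [X [F v]]]
  [Y [Y [Y [X [X [F v]] or [F v]]] and [X [F v]]] and [X [F v]]]

4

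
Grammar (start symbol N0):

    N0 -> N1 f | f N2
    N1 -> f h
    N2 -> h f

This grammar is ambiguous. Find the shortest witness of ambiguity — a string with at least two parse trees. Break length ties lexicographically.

f h f

length 3: f h f has 2 parse trees

Two derivations of f h f:
  N0 ⇒ N1 f ⇒ f h f
  N0 ⇒ f N2 ⇒ f h f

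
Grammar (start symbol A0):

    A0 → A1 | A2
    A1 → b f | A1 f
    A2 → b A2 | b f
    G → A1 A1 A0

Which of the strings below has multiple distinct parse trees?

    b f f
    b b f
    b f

b f f: 1 tree
b b f: 1 tree
b f: 2 trees

b f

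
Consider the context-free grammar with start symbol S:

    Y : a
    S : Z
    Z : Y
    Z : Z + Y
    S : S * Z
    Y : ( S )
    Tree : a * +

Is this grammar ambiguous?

Unambiguous

(Tree is unreachable from S, so its rules don't affect L(S).) The grammar is stratified — S handles '*' (left-recursive), Z handles '+', Y atoms. Each operator has a fixed associativity and precedence level, so every string has one parse.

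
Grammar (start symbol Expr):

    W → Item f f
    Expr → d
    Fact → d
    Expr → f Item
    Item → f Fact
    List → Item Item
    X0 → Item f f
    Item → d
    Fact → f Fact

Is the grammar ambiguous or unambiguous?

Unambiguous

Only Expr, Item, Fact are reachable from Expr; ignoring the rest: Each reachable nonterminal has at most one production per leading terminal, and all productions are right-linear; the derivation is determined token-by-token.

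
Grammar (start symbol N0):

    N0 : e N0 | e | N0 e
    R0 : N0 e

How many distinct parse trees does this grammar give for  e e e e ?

Parse trees for e e e e:
  [N0 e [N0 e [N0 e [N0 e]]]]
  [N0 e [N0 e [N0 [N0 e] e]]]
  [N0 e [N0 [N0 e [N0 e]] e]]
  [N0 e [N0 [N0 [N0 e] e] e]]
  [N0 [N0 e [N0 e [N0 e]]] e]
  [N0 [N0 e [N0 [N0 e] e]] e]
  [N0 [N0 [N0 e [N0 e]] e] e]
  [N0 [N0 [N0 [N0 e] e] e] e]

8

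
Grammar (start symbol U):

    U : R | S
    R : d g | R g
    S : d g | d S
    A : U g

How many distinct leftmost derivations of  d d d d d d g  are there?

1

Parse trees for d d d d d d g:
  [U [S d [S d [S d [S d [S d [S d g]]]]]]]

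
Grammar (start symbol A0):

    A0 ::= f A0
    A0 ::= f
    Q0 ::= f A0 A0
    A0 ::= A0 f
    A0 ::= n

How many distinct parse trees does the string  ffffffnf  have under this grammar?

7

Parse trees for ffffffnf:
  [A0 f [A0 f [A0 f [A0 f [A0 f [A0 f [A0 [A0 n] f]]]]]]]
  [A0 f [A0 f [A0 f [A0 f [A0 f [A0 [A0 f [A0 n]] f]]]]]]
  [A0 f [A0 f [A0 f [A0 f [A0 [A0 f [A0 f [A0 n]]] f]]]]]
  [A0 f [A0 f [A0 f [A0 [A0 f [A0 f [A0 f [A0 n]]]] f]]]]
  [A0 f [A0 f [A0 [A0 f [A0 f [A0 f [A0 f [A0 n]]]]] f]]]
  [A0 f [A0 [A0 f [A0 f [A0 f [A0 f [A0 f [A0 n]]]]]] f]]
  [A0 [A0 f [A0 f [A0 f [A0 f [A0 f [A0 f [A0 n]]]]]]] f]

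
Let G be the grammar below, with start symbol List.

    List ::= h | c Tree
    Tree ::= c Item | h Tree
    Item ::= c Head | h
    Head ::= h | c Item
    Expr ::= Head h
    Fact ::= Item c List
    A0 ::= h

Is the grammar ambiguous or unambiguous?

Unambiguous

(Expr, Fact, A0 are unreachable from List, so their rules don't affect L(List).) Restricted to the reachable nonterminals, every rule has the form A → t or A → t B, and no two rules for the same A share a first terminal. The grammar encodes a DFA — one run per string.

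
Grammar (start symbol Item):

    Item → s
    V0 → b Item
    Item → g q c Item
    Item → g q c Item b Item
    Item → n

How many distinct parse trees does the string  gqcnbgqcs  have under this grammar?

Parse trees for gqcnbgqcs:
  [Item g q c [Item n] b [Item g q c [Item s]]]

1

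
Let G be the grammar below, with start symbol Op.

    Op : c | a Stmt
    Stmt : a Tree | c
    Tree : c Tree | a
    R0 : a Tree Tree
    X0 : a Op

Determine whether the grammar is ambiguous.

(R0, X0 are unreachable from Op, so their rules don't affect L(Op).) The reachable rules are right-linear with at most one rule per (nonterminal, next-terminal) pair. Each input token forces the next rule, so parsing is deterministic.

Unambiguous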